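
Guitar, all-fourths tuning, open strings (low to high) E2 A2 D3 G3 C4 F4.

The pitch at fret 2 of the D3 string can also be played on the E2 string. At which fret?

Fret 2 on D3 is MIDI 50 + 2 = 52 (E3). On the E2 string (open MIDI 40), that pitch is 52 − 40 = fret 12.

12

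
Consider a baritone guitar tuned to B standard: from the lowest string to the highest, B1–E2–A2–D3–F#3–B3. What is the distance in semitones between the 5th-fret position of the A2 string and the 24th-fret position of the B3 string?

A2 at fret 5 → D3 (MIDI 50); B3 at fret 24 → B5 (MIDI 83).
50 − 83 = -33, so the two pitches are 33 semitones apart, with B5 the higher.

33 semitones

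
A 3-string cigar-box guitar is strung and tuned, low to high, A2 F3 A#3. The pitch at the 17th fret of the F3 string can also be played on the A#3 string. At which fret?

12

Fret 17 on F3 is MIDI 53 + 17 = 70 (A#4). On the A#3 string (open MIDI 58), that pitch is 70 − 58 = fret 12.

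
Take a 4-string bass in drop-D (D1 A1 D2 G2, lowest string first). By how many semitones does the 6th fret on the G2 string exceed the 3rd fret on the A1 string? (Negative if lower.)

13 semitones

G2 at fret 6 → C#3 (MIDI 49); A1 at fret 3 → C2 (MIDI 36).
49 − 36 = 13, so the two pitches are 13 semitones apart.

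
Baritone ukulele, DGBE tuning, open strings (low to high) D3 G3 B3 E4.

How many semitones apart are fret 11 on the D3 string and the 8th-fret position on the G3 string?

2 semitones

D3 at fret 11 → C♯4 (MIDI 61); G3 at fret 8 → D♯4 (MIDI 63).
61 − 63 = -2, so the two pitches are 2 semitones apart, with D♯4 the higher.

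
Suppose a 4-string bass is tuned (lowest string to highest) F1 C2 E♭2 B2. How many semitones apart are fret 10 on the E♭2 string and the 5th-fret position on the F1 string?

15 semitones

E♭2 at fret 10 → D♭3 (MIDI 49); F1 at fret 5 → B♭1 (MIDI 34).
49 − 34 = 15, so the two pitches are 15 semitones apart, with D♭3 the higher.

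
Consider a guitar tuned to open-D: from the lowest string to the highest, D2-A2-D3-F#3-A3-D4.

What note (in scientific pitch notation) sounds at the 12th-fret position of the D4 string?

D4 is MIDI 62. Adding 12 gives 74, which is D5.

D5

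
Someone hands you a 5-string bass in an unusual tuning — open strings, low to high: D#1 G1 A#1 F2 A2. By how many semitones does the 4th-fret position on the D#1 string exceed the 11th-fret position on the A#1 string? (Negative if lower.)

-14 semitones

D#1 at fret 4 → G1 (MIDI 31); A#1 at fret 11 → A2 (MIDI 45).
31 − 45 = -14, so the two pitches are 14 semitones apart.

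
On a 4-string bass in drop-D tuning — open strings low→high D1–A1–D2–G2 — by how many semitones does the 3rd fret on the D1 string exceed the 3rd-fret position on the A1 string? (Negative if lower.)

-7 semitones

D1 at fret 3 → F1 (MIDI 29); A1 at fret 3 → C2 (MIDI 36).
29 − 36 = -7, so the two pitches are 7 semitones apart.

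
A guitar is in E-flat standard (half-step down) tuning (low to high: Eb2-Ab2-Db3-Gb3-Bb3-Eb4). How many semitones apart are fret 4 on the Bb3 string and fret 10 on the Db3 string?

Bb3 at fret 4 → D4 (MIDI 62); Db3 at fret 10 → B3 (MIDI 59).
62 − 59 = 3, so the two pitches are 3 semitones apart, with D4 the higher.

3 semitones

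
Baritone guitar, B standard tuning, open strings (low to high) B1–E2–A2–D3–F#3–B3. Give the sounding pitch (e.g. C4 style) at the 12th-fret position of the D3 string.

Each fret is one semitone, so D3 + 12 = D4.

D4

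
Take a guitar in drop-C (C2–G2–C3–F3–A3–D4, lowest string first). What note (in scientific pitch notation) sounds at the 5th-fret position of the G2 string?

G2 is MIDI 43. Adding 5 gives 48, which is C3.

C3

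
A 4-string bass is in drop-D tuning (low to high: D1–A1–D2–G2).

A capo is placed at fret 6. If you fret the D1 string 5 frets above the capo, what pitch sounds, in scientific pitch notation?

The capo raises the open D1 by 6 semitones to G#1; fretting 5 more gives D1 + 6 + 5 = D1 + 11 semitones = C#2.

C#2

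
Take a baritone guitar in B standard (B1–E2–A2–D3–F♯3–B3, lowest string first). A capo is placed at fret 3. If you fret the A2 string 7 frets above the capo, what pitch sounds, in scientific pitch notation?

The capo raises the open A2 by 3 semitones to C3; fretting 7 more gives A2 + 3 + 7 = A2 + 10 semitones = G3.

G3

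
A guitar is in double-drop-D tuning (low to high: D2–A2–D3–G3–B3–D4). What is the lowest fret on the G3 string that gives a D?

From G3, count semitones up the chromatic scale until reaching D: G–G#–A–A#–B–C–C#–D — 7 steps.

7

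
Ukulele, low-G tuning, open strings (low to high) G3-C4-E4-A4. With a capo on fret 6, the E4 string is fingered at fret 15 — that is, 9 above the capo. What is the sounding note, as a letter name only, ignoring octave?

G

The capo raises the open E4 by 6 semitones to A#4; fretting 9 more gives E4 + 6 + 9 = E4 + 15 semitones, landing on G.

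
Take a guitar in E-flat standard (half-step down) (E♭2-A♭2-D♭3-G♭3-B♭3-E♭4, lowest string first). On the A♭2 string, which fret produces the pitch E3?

E3 is 8 semitones above the open A♭2 (Ab–A–Bb–B–C–Db–D–Eb–E), so it sits at fret 8.

8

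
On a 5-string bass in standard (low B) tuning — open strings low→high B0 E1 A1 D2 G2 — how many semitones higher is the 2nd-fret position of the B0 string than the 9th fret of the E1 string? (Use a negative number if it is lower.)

-12 semitones

B0 at fret 2 → C♯1 (MIDI 25); E1 at fret 9 → C♯2 (MIDI 37).
25 − 37 = -12, so the two pitches are 12 semitones apart.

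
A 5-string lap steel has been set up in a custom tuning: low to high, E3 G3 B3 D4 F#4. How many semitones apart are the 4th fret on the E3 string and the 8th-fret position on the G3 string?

E3 at fret 4 → G#3 (MIDI 56); G3 at fret 8 → D#4 (MIDI 63).
56 − 63 = -7, so the two pitches are 7 semitones apart, with D#4 the higher.

7 semitones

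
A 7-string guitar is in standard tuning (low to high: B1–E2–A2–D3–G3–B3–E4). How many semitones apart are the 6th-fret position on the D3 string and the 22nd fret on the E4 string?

30 semitones

D3 at fret 6 → G♯3 (MIDI 56); E4 at fret 22 → D6 (MIDI 86).
56 − 86 = -30, so the two pitches are 30 semitones apart, with D6 the higher.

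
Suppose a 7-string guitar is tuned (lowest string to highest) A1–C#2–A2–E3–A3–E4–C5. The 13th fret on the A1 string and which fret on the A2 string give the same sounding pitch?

A1 at fret 13 is A1 + 13 semitones = A#2.
The open A2 string is 12 semitones above the open A1, so the same pitch on the A2 string lies at fret 13 − 12 = 1.

1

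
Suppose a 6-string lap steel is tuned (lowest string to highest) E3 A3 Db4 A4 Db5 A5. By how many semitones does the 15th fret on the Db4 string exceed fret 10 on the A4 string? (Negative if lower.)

-3 semitones

Db4 at fret 15 → E5 (MIDI 76); A4 at fret 10 → G5 (MIDI 79).
76 − 79 = -3, so the two pitches are 3 semitones apart.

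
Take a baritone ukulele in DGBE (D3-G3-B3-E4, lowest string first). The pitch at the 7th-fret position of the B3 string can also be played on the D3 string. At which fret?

Fret 7 on B3 is MIDI 59 + 7 = 66 (F#4). On the D3 string (open MIDI 50), that pitch is 66 − 50 = fret 16.

16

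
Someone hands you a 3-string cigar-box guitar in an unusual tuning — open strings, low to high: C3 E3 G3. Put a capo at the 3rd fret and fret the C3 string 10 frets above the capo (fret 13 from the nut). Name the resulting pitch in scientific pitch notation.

D♭4

The capo raises the open C3 by 3 semitones to E♭3; fretting 10 more gives C3 + 3 + 10 = C3 + 13 semitones = D♭4.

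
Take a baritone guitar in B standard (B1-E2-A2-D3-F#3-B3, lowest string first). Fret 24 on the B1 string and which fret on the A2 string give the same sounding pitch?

14

B1 at fret 24 is B1 + 24 semitones = B3.
The open A2 string is 10 semitones above the open B1, so the same pitch on the A2 string lies at fret 24 − 10 = 14.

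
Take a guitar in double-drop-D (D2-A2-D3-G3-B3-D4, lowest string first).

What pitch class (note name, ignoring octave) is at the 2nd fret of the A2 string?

The open A2 string plus 2 semitones: A–A#–B.

B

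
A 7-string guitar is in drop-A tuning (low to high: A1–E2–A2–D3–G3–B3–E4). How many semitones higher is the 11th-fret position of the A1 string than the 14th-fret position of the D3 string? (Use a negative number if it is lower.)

A1 at fret 11 → G#2 (MIDI 44); D3 at fret 14 → E4 (MIDI 64).
44 − 64 = -20, so the two pitches are 20 semitones apart.

-20 semitones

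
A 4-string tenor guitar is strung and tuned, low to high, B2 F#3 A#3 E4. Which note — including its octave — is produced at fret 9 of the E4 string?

C#5

Each fret is one semitone, so E4 + 9 = C#5.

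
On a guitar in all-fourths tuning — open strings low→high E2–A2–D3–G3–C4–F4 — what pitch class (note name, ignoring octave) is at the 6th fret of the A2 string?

D#

A2 is MIDI 45. Adding 6 gives 51; 51 mod 12 = 3, i.e. D#.
(Equivalently spelled Eb.)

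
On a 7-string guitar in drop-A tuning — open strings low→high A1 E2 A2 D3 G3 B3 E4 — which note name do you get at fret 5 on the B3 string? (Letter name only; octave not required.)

Each fret is one semitone, so B3 + 5 = E.

E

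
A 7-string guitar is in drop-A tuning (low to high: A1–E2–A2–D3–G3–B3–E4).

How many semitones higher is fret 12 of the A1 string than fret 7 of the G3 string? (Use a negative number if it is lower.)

A1 at fret 12 → A2 (MIDI 45); G3 at fret 7 → D4 (MIDI 62).
45 − 62 = -17, so the two pitches are 17 semitones apart.

-17 semitones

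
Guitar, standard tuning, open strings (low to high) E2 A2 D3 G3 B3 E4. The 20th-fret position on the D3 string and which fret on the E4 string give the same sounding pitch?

D3 at fret 20 is D3 + 20 semitones = A♯4.
The open E4 string is 14 semitones above the open D3, so the same pitch on the E4 string lies at fret 20 − 14 = 6.

6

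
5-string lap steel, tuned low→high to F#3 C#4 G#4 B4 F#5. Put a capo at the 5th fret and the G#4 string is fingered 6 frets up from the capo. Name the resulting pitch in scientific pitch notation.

G5

The capo raises the open G#4 by 5 semitones to C#5; fretting 6 more gives G#4 + 5 + 6 = G#4 + 11 semitones = G5.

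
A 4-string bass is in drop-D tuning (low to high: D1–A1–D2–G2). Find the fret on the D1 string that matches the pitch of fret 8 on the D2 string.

Fret 8 on D2 is MIDI 38 + 8 = 46 (A♯2). On the D1 string (open MIDI 26), that pitch is 46 − 26 = fret 20.

20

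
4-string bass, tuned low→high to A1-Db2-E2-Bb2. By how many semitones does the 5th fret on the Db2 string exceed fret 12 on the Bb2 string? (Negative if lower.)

-16 semitones

Db2 at fret 5 → Gb2 (MIDI 42); Bb2 at fret 12 → Bb3 (MIDI 58).
42 − 58 = -16, so the two pitches are 16 semitones apart.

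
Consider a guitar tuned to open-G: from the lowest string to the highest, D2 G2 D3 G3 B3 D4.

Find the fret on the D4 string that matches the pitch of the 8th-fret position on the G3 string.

Fret 8 on G3 is MIDI 55 + 8 = 63 (D#4). On the D4 string (open MIDI 62), that pitch is 63 − 62 = fret 1.

1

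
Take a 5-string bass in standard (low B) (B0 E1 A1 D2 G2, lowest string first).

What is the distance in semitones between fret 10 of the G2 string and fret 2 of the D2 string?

13 semitones

G2 at fret 10 → F3 (MIDI 53); D2 at fret 2 → E2 (MIDI 40).
53 − 40 = 13, so the two pitches are 13 semitones apart, with F3 the higher.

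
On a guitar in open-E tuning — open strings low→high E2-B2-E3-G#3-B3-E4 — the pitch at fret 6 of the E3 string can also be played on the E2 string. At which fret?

18

Fret 6 on E3 is MIDI 52 + 6 = 58 (A#3). On the E2 string (open MIDI 40), that pitch is 58 − 40 = fret 18.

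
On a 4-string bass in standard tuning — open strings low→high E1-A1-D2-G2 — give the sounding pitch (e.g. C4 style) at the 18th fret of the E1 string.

The open E1 string plus 18 semitones: E–F–F#–G–…–G#–A–A#.
The walk passes from B into C once, so the octave number goes from 1 to 2.
(Equivalently spelled Bb2.)

A#2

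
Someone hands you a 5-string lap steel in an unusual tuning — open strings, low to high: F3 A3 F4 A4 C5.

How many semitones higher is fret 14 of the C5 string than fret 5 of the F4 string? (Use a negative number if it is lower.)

C5 at fret 14 → D6 (MIDI 86); F4 at fret 5 → A#4 (MIDI 70).
86 − 70 = 16, so the two pitches are 16 semitones apart.

16 semitones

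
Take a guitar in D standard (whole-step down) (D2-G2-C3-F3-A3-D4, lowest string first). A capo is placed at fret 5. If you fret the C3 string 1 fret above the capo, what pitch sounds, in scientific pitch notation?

F♯3

The capo raises the open C3 by 5 semitones to F3; fretting 1 more gives C3 + 5 + 1 = C3 + 6 semitones = F♯3.
(Also written G♭.)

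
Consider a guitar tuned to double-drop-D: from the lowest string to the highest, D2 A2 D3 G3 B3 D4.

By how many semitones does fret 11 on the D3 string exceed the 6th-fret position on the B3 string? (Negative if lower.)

D3 at fret 11 → C#4 (MIDI 61); B3 at fret 6 → F4 (MIDI 65).
61 − 65 = -4, so the two pitches are 4 semitones apart.

-4 semitones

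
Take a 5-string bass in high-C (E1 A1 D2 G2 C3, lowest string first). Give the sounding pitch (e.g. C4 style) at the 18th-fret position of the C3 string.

The open C3 string plus 18 semitones: C–C#–D–D#–…–E–F–F#.
The walk passes from B into C once, so the octave number goes from 3 to 4.
(Equivalently spelled Gb4.)

F#4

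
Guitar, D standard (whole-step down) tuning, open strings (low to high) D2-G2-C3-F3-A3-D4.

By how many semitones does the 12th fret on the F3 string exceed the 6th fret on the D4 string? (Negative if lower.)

F3 at fret 12 → F4 (MIDI 65); D4 at fret 6 → G♯4 (MIDI 68).
65 − 68 = -3, so the two pitches are 3 semitones apart.

-3 semitones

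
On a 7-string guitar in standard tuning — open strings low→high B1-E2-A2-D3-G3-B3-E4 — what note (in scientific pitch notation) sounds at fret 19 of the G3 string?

D5

Each fret is one semitone, so G3 + 19 = D5.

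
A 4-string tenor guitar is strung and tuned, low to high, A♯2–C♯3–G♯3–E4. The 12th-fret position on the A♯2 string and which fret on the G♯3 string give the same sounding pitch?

Fret 12 on A♯2 is MIDI 46 + 12 = 58 (A♯3). On the G♯3 string (open MIDI 56), that pitch is 58 − 56 = fret 2.

2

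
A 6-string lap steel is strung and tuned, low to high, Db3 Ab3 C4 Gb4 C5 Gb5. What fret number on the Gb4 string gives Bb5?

Bb5 is 16 semitones above the open Gb4 (Gb–G–Ab–A–…–Ab–A–Bb), so it sits at fret 16.

16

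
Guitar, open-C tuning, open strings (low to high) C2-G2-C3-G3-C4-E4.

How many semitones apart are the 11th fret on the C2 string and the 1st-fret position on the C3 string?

2 semitones

C2 at fret 11 → B2 (MIDI 47); C3 at fret 1 → C#3 (MIDI 49).
47 − 49 = -2, so the two pitches are 2 semitones apart, with C#3 the higher.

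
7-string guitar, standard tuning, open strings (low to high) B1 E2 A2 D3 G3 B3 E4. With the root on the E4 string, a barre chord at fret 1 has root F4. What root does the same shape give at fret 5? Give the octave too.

A4

Moving from fret 1 to fret 5 shifts the root by 4 semitones.
F4 up 4 semitones is A4.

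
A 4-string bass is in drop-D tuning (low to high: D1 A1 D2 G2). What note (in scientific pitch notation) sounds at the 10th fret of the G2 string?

F3

G2 is MIDI 43. Adding 10 gives 53, which is F3.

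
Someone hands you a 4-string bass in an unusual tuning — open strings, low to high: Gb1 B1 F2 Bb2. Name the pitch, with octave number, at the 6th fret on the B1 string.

Each fret is one semitone, so B1 + 6 = F2.

F2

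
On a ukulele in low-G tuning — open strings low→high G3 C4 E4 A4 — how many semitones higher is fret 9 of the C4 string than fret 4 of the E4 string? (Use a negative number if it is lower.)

C4 at fret 9 → A4 (MIDI 69); E4 at fret 4 → G#4 (MIDI 68).
69 − 68 = 1, so the two pitches are 1 semitone apart.

1 semitone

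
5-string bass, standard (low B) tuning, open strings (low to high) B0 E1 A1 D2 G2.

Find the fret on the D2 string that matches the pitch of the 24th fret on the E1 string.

14

Fret 24 on E1 is MIDI 28 + 24 = 52 (E3). On the D2 string (open MIDI 38), that pitch is 52 − 38 = fret 14.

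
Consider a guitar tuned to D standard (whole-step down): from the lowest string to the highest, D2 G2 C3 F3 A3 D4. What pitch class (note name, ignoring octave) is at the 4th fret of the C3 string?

The open C3 string plus 4 semitones: C–C#–D–D#–E.

E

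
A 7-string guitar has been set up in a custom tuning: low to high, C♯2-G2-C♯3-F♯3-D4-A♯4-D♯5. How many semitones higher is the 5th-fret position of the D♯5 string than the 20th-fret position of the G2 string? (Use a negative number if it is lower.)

D♯5 at fret 5 → G♯5 (MIDI 80); G2 at fret 20 → D♯4 (MIDI 63).
80 − 63 = 17, so the two pitches are 17 semitones apart.

17 semitones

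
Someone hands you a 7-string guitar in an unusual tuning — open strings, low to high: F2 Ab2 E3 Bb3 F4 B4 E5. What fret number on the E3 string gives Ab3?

4

Ab3 is 4 semitones above the open E3 (E–F–Gb–G–Ab), so it sits at fret 4.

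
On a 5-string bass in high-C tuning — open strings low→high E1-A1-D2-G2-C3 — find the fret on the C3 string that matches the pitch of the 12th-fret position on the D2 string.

Fret 12 on D2 is MIDI 38 + 12 = 50 (D3). On the C3 string (open MIDI 48), that pitch is 50 − 48 = fret 2.

2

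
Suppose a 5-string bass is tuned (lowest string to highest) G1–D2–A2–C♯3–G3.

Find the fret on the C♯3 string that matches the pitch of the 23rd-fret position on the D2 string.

12

D2 at fret 23 is D2 + 23 semitones = C♯4.
The open C♯3 string is 11 semitones above the open D2, so the same pitch on the C♯3 string lies at fret 23 − 11 = 12.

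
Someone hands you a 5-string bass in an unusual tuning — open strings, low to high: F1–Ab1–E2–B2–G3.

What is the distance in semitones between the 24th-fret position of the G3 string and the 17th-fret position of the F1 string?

G3 at fret 24 → G5 (MIDI 79); F1 at fret 17 → Bb2 (MIDI 46).
79 − 46 = 33, so the two pitches are 33 semitones apart, with G5 the higher.

33 semitones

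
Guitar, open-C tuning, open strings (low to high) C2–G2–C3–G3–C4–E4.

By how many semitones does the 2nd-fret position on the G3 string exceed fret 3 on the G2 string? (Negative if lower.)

G3 at fret 2 → A3 (MIDI 57); G2 at fret 3 → A#2 (MIDI 46).
57 − 46 = 11, so the two pitches are 11 semitones apart.

11 semitones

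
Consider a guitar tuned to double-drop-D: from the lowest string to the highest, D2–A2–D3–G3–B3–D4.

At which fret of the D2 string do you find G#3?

G#3 is 18 semitones above the open D2 (D–D#–E–F–…–F#–G–G#), so it sits at fret 18.

18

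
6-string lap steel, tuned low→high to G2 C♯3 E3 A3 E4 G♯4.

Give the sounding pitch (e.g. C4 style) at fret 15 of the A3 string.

A3 is MIDI 57. Adding 15 gives 72, which is C5.

C5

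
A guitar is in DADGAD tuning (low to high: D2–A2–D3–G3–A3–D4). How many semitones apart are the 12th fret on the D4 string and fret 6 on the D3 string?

D4 at fret 12 → D5 (MIDI 74); D3 at fret 6 → G#3 (MIDI 56).
74 − 56 = 18, so the two pitches are 18 semitones apart, with D5 the higher.

18 semitones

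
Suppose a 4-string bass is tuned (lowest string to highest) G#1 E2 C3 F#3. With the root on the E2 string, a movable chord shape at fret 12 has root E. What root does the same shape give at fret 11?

Moving from fret 12 to fret 11 shifts the root by -1 semitone.
E down 1 semitone is D#.

D#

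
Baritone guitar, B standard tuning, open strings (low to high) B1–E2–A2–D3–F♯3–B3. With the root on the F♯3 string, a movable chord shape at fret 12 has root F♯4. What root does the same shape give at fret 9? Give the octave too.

Moving from fret 12 to fret 9 shifts the root by -3 semitones.
F♯4 down 3 semitones is D♯4.

D♯4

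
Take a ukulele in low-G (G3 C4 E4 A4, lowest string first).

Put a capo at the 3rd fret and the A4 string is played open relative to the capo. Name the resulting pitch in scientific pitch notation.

C5

The capo raises the open A4 by 3 semitones to C5; fretting 0 more gives A4 + 3 + 0 = A4 + 3 semitones = C5.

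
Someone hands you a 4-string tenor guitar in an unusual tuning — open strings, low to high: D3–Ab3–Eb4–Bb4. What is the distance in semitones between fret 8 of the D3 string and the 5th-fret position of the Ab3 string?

D3 at fret 8 → Bb3 (MIDI 58); Ab3 at fret 5 → Db4 (MIDI 61).
58 − 61 = -3, so the two pitches are 3 semitones apart, with Db4 the higher.

3 semitones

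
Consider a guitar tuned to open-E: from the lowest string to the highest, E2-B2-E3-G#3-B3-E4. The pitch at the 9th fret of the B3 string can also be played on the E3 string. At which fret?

16

B3 at fret 9 is B3 + 9 semitones = G#4.
The open E3 string is 7 semitones below the open B3, so the same pitch on the E3 string lies at fret 9 + 7 = 16.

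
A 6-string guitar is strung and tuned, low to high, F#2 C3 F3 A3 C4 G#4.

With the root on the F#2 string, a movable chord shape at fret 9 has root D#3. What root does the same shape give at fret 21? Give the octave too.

D#4

Moving from fret 9 to fret 21 shifts the root by 12 semitones.
D#3 up 12 semitones is D#4.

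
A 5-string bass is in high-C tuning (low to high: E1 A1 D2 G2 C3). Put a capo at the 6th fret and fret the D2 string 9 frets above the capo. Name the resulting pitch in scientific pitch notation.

F3

The capo raises the open D2 by 6 semitones to G#2; fretting 9 more gives D2 + 6 + 9 = D2 + 15 semitones = F3.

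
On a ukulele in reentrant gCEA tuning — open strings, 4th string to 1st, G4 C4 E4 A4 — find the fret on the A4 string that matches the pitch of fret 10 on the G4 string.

G4 at fret 10 is G4 + 10 semitones = F5.
The open A4 string is 2 semitones above the open G4, so the same pitch on the A4 string lies at fret 10 − 2 = 8.

8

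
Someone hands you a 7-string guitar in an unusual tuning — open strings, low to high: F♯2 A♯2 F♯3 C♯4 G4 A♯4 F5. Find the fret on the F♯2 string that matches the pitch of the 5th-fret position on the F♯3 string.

17

F♯3 at fret 5 is F♯3 + 5 semitones = B3.
The open F♯2 string is 12 semitones below the open F♯3, so the same pitch on the F♯2 string lies at fret 5 + 12 = 17.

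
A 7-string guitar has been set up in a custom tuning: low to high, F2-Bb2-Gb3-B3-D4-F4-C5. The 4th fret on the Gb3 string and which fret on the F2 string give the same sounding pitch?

Fret 4 on Gb3 is MIDI 54 + 4 = 58 (Bb3). On the F2 string (open MIDI 41), that pitch is 58 − 41 = fret 17.

17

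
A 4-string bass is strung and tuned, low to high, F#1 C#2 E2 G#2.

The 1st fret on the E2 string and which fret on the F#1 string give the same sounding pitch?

11

E2 at fret 1 is E2 + 1 semitone = F2.
The open F#1 string is 10 semitones below the open E2, so the same pitch on the F#1 string lies at fret 1 + 10 = 11.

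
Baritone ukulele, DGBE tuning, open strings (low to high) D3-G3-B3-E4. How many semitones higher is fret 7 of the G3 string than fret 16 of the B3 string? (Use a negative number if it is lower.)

G3 at fret 7 → D4 (MIDI 62); B3 at fret 16 → D♯5 (MIDI 75).
62 − 75 = -13, so the two pitches are 13 semitones apart.

-13 semitones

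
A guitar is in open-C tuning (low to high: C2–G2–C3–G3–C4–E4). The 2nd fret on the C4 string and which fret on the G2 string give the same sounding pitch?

C4 at fret 2 is C4 + 2 semitones = D4.
The open G2 string is 17 semitones below the open C4, so the same pitch on the G2 string lies at fret 2 + 17 = 19.

19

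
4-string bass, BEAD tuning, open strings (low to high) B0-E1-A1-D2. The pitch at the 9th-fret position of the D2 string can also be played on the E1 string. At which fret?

19

D2 at fret 9 is D2 + 9 semitones = B2.
The open E1 string is 10 semitones below the open D2, so the same pitch on the E1 string lies at fret 9 + 10 = 19.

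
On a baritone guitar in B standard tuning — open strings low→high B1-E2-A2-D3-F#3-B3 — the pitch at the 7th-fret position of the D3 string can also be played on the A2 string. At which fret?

12

D3 at fret 7 is D3 + 7 semitones = A3.
The open A2 string is 5 semitones below the open D3, so the same pitch on the A2 string lies at fret 7 + 5 = 12.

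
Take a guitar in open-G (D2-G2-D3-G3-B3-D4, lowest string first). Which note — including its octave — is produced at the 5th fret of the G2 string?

The open G2 string plus 5 semitones: G–G#–A–A#–B–C.
The walk passes from B into C once, so the octave number goes from 2 to 3.

C3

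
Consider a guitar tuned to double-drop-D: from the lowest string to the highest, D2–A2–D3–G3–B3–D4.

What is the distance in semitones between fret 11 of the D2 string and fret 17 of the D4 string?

D2 at fret 11 → C#3 (MIDI 49); D4 at fret 17 → G5 (MIDI 79).
49 − 79 = -30, so the two pitches are 30 semitones apart, with G5 the higher.

30 semitones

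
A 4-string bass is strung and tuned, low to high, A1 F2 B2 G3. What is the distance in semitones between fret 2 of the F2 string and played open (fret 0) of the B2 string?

4 semitones

F2 at fret 2 → G2 (MIDI 43); B2 at fret 0 → B2 (MIDI 47).
43 − 47 = -4, so the two pitches are 4 semitones apart, with B2 the higher.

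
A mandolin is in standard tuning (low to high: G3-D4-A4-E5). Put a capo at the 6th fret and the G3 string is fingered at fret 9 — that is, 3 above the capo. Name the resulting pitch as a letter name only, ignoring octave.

E

The capo raises the open G3 by 6 semitones to C#4; fretting 3 more gives G3 + 6 + 3 = G3 + 9 semitones, landing on E.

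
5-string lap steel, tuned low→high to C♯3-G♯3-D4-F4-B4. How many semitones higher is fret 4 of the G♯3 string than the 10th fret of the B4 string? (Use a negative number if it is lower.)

G♯3 at fret 4 → C4 (MIDI 60); B4 at fret 10 → A5 (MIDI 81).
60 − 81 = -21, so the two pitches are 21 semitones apart.

-21 semitones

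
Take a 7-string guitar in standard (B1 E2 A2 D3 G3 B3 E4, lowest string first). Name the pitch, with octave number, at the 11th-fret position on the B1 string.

A♯2

B1 is MIDI 35. Adding 11 gives 46, which is A♯2.
(Equivalently spelled B♭2.)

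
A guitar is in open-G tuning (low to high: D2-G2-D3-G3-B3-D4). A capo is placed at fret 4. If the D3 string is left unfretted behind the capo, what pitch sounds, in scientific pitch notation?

The capo raises the open D3 by 4 semitones to F♯3; fretting 0 more gives D3 + 4 + 0 = D3 + 4 semitones = F♯3.

F♯3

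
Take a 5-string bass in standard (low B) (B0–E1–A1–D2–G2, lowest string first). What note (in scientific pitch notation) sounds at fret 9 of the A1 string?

F#2

The open A1 string plus 9 semitones: A–A#–B–C–C#–D–D#–E–F–F#.
The walk passes from B into C once, so the octave number goes from 1 to 2.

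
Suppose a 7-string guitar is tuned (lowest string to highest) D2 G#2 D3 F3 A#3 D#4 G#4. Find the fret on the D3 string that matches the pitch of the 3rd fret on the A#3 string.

Fret 3 on A#3 is MIDI 58 + 3 = 61 (C#4). On the D3 string (open MIDI 50), that pitch is 61 − 50 = fret 11.

11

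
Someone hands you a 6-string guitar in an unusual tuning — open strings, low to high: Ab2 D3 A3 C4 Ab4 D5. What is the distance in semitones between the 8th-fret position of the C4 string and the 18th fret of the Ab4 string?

18 semitones

C4 at fret 8 → Ab4 (MIDI 68); Ab4 at fret 18 → D6 (MIDI 86).
68 − 86 = -18, so the two pitches are 18 semitones apart, with D6 the higher.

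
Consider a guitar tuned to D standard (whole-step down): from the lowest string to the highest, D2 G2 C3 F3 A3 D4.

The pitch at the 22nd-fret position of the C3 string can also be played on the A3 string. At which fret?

13

Fret 22 on C3 is MIDI 48 + 22 = 70 (A#4). On the A3 string (open MIDI 57), that pitch is 70 − 57 = fret 13.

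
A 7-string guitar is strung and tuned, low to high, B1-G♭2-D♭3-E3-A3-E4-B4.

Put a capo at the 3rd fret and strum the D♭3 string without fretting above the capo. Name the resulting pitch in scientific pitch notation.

E3

The capo raises the open D♭3 by 3 semitones to E3; fretting 0 more gives D♭3 + 3 + 0 = D♭3 + 3 semitones = E3.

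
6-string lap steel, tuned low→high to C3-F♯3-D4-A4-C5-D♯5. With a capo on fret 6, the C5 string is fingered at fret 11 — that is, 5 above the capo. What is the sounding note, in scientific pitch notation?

The capo raises the open C5 by 6 semitones to F♯5; fretting 5 more gives C5 + 6 + 5 = C5 + 11 semitones = B5.

B5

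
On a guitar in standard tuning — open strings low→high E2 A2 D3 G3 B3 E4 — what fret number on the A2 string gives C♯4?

16

C♯4 is 16 semitones above the open A2 (A–A#–B–C–…–B–C–C#), so it sits at fret 16.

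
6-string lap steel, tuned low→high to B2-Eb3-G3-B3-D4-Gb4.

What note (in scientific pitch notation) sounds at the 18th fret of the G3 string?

Db5

Each fret is one semitone, so G3 + 18 = Db5.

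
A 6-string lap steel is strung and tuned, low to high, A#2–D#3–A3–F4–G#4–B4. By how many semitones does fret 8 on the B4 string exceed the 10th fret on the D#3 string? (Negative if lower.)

18 semitones

B4 at fret 8 → G5 (MIDI 79); D#3 at fret 10 → C#4 (MIDI 61).
79 − 61 = 18, so the two pitches are 18 semitones apart.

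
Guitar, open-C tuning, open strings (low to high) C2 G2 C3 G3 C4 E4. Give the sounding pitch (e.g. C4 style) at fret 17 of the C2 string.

Each fret is one semitone, so C2 + 17 = F3.

F3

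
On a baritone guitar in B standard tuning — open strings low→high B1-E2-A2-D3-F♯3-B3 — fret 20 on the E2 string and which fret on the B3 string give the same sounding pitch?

Fret 20 on E2 is MIDI 40 + 20 = 60 (C4). On the B3 string (open MIDI 59), that pitch is 60 − 59 = fret 1.

1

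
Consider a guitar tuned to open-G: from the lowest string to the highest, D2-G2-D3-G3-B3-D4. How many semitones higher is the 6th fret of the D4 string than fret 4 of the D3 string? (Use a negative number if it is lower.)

D4 at fret 6 → G♯4 (MIDI 68); D3 at fret 4 → F♯3 (MIDI 54).
68 − 54 = 14, so the two pitches are 14 semitones apart.

14 semitones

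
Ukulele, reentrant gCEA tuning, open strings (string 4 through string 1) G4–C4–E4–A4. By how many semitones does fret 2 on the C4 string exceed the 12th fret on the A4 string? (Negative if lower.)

C4 at fret 2 → D4 (MIDI 62); A4 at fret 12 → A5 (MIDI 81).
62 − 81 = -19, so the two pitches are 19 semitones apart.

-19 semitones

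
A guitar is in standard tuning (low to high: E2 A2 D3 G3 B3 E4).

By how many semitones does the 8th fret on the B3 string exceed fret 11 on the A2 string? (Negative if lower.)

B3 at fret 8 → G4 (MIDI 67); A2 at fret 11 → G#3 (MIDI 56).
67 − 56 = 11, so the two pitches are 11 semitones apart.

11 semitones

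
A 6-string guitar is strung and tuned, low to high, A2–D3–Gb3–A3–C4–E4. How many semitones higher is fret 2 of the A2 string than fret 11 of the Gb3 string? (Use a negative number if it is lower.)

A2 at fret 2 → B2 (MIDI 47); Gb3 at fret 11 → F4 (MIDI 65).
47 − 65 = -18, so the two pitches are 18 semitones apart.

-18 semitones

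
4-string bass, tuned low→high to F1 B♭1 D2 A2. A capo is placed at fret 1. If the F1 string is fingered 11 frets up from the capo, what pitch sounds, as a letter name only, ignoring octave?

F

The capo raises the open F1 by 1 semitone to G♭1; fretting 11 more gives F1 + 1 + 11 = F1 + 12 semitones, landing on F.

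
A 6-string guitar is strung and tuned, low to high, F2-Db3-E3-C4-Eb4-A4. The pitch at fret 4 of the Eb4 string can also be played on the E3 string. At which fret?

15

Eb4 at fret 4 is Eb4 + 4 semitones = G4.
The open E3 string is 11 semitones below the open Eb4, so the same pitch on the E3 string lies at fret 4 + 11 = 15.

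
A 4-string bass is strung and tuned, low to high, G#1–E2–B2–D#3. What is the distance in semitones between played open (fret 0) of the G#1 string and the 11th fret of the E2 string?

19 semitones

G#1 at fret 0 → G#1 (MIDI 32); E2 at fret 11 → D#3 (MIDI 51).
32 − 51 = -19, so the two pitches are 19 semitones apart, with D#3 the higher.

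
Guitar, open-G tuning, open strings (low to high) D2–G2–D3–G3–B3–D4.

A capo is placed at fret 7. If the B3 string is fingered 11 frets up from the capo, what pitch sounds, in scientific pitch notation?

The capo raises the open B3 by 7 semitones to F♯4; fretting 11 more gives B3 + 7 + 11 = B3 + 18 semitones = F5.

F5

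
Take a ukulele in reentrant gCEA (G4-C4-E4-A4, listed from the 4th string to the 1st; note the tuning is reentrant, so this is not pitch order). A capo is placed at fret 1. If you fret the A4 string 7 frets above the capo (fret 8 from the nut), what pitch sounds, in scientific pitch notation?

The capo raises the open A4 by 1 semitone to A#4; fretting 7 more gives A4 + 1 + 7 = A4 + 8 semitones = F5.

F5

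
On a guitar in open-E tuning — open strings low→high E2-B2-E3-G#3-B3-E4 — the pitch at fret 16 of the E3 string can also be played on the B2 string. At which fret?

Fret 16 on E3 is MIDI 52 + 16 = 68 (G#4). On the B2 string (open MIDI 47), that pitch is 68 − 47 = fret 21.

21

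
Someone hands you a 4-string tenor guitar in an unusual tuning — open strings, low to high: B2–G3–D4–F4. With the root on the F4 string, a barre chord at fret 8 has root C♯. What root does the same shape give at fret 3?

G♯

Moving from fret 8 to fret 3 shifts the root by -5 semitones.
C♯ down 5 semitones is G♯.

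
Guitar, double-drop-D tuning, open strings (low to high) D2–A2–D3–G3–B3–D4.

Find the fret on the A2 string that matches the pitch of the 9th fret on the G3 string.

Fret 9 on G3 is MIDI 55 + 9 = 64 (E4). On the A2 string (open MIDI 45), that pitch is 64 − 45 = fret 19.

19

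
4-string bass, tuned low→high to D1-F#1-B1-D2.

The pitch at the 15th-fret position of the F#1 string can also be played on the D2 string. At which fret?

Fret 15 on F#1 is MIDI 30 + 15 = 45 (A2). On the D2 string (open MIDI 38), that pitch is 45 − 38 = fret 7.

7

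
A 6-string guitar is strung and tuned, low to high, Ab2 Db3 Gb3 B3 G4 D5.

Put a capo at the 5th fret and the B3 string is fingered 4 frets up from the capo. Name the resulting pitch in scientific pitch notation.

The capo raises the open B3 by 5 semitones to E4; fretting 4 more gives B3 + 5 + 4 = B3 + 9 semitones = Ab4.

Ab4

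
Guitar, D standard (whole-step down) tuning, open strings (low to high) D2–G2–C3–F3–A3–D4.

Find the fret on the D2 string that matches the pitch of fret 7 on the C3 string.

17

C3 at fret 7 is C3 + 7 semitones = G3.
The open D2 string is 10 semitones below the open C3, so the same pitch on the D2 string lies at fret 7 + 10 = 17.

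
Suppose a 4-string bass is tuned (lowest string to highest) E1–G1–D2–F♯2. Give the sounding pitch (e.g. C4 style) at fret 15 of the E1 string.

G2

E1 is MIDI 28. Adding 15 gives 43, which is G2.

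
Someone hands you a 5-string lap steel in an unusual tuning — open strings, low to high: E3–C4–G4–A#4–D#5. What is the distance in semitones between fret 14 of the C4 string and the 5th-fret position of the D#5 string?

6 semitones

C4 at fret 14 → D5 (MIDI 74); D#5 at fret 5 → G#5 (MIDI 80).
74 − 80 = -6, so the two pitches are 6 semitones apart, with G#5 the higher.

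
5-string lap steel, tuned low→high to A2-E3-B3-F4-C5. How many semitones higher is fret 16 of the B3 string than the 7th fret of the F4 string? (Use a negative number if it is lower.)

B3 at fret 16 → D#5 (MIDI 75); F4 at fret 7 → C5 (MIDI 72).
75 − 72 = 3, so the two pitches are 3 semitones apart.

3 semitones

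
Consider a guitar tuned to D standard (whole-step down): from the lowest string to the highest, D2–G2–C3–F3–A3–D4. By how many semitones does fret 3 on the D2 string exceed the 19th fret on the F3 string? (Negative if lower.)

-31 semitones

D2 at fret 3 → F2 (MIDI 41); F3 at fret 19 → C5 (MIDI 72).
41 − 72 = -31, so the two pitches are 31 semitones apart.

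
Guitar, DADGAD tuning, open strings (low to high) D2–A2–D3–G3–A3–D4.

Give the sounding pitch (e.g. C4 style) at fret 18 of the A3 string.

D#5

A3 is MIDI 57. Adding 18 gives 75, which is D#5.
(Equivalently spelled Eb5.)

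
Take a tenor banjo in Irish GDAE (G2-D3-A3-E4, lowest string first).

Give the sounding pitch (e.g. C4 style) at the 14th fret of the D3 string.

D3 is MIDI 50. Adding 14 gives 64, which is E4.

E4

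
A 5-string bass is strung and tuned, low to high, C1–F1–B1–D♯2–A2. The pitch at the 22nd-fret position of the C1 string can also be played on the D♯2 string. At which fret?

Fret 22 on C1 is MIDI 24 + 22 = 46 (A♯2). On the D♯2 string (open MIDI 39), that pitch is 46 − 39 = fret 7.

7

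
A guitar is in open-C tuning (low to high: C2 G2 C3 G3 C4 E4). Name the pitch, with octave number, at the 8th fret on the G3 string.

D#4

Each fret is one semitone, so G3 + 8 = D#4.
(Equivalently spelled Eb4.)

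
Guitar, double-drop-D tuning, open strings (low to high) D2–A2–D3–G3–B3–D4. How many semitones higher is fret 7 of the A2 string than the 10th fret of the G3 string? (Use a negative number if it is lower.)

-13 semitones

A2 at fret 7 → E3 (MIDI 52); G3 at fret 10 → F4 (MIDI 65).
52 − 65 = -13, so the two pitches are 13 semitones apart.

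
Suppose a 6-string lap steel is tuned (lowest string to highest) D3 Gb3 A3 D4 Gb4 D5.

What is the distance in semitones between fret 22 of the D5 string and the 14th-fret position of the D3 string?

32 semitones

D5 at fret 22 → C7 (MIDI 96); D3 at fret 14 → E4 (MIDI 64).
96 − 64 = 32, so the two pitches are 32 semitones apart, with C7 the higher.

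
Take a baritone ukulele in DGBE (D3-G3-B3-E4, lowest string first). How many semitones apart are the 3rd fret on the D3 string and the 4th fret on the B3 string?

D3 at fret 3 → F3 (MIDI 53); B3 at fret 4 → D#4 (MIDI 63).
53 − 63 = -10, so the two pitches are 10 semitones apart, with D#4 the higher.

10 semitones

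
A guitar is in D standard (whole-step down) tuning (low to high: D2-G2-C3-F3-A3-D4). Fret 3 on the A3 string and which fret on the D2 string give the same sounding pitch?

22

A3 at fret 3 is A3 + 3 semitones = C4.
The open D2 string is 19 semitones below the open A3, so the same pitch on the D2 string lies at fret 3 + 19 = 22.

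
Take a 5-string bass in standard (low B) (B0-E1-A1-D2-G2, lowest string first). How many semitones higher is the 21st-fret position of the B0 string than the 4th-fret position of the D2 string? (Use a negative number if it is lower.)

B0 at fret 21 → G#2 (MIDI 44); D2 at fret 4 → F#2 (MIDI 42).
44 − 42 = 2, so the two pitches are 2 semitones apart.

2 semitones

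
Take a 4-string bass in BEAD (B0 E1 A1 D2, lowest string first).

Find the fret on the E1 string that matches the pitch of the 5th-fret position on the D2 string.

D2 at fret 5 is D2 + 5 semitones = G2.
The open E1 string is 10 semitones below the open D2, so the same pitch on the E1 string lies at fret 5 + 10 = 15.

15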